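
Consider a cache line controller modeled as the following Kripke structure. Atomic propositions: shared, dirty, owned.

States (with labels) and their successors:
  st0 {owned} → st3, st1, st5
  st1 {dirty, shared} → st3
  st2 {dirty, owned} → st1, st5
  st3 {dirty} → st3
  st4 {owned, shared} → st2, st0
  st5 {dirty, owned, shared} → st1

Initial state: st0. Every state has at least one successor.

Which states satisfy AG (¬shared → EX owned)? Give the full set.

none

States satisfying ¬shared → EX owned: {st0, st1, st2, st4, st5}.
States satisfying AG (¬shared → EX owned): ∅.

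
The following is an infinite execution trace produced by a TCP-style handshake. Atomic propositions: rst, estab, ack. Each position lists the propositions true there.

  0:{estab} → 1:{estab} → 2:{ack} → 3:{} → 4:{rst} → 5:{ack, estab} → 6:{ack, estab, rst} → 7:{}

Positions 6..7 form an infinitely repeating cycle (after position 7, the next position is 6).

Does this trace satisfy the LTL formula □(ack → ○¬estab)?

ack → ○¬estab must hold at every position from 0 onward. It fails at position 5, so □(ack → ○¬estab) is false.
Positions where ack holds: 2, 5, 6.
Check ○¬estab at each: 2→ok, 5→fails, 6→ok.

Does not hold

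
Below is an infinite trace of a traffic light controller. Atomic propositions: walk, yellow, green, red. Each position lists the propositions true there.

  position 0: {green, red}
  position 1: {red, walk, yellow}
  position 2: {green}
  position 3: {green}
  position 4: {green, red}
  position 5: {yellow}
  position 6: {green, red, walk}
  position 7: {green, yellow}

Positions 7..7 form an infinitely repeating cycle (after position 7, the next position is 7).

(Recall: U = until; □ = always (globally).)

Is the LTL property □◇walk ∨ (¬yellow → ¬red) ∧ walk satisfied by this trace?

◇walk must hold at every position from 0 onward. It fails at position 7, so □◇walk is false.
At position 0: □◇walk is false; (¬yellow → ¬red) ∧ walk is false; so □◇walk ∨ (¬yellow → ¬red) ∧ walk is false.

Does not hold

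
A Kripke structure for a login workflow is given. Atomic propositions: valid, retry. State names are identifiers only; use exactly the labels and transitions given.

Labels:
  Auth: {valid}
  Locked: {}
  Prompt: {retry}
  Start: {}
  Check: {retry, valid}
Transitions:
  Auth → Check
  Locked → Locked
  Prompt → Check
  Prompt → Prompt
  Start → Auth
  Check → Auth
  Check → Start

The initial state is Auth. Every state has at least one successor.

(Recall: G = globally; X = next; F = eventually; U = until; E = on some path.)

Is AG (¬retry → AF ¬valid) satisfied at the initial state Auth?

No

States satisfying ¬retry → AF ¬valid: {Locked, Prompt, Start, Check}.
States satisfying AG (¬retry → AF ¬valid): {Locked}.
Auth is reachable from Auth and violates ¬retry → AF ¬valid, so AG fails at Auth.
Auth ∉ Sat(AG (¬retry → AF ¬valid)).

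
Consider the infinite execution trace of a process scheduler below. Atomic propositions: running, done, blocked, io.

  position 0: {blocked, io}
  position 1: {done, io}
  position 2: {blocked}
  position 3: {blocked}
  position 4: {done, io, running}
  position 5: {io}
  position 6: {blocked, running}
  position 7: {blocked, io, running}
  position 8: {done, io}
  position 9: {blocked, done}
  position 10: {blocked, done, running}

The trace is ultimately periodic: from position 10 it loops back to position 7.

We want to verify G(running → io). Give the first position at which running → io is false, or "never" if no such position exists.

6

Check running → io at each position in order: 0 ✓, 1 ✓, 2 ✓, 3 ✓, 4 ✓, 5 ✓.
At position 6 the labels are {blocked, running}, so running → io is false there. This is the first violation.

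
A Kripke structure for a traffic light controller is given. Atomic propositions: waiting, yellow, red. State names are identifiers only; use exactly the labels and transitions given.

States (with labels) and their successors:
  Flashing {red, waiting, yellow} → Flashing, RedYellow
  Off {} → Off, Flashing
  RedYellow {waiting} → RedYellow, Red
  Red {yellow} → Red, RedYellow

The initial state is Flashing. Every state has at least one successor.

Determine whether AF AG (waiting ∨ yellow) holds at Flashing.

States satisfying AG (waiting ∨ yellow): {Flashing, RedYellow, Red}.
States satisfying AF AG (waiting ∨ yellow): {Flashing, RedYellow, Red}.
Flashing ∈ Sat(AF AG (waiting ∨ yellow)).

Holds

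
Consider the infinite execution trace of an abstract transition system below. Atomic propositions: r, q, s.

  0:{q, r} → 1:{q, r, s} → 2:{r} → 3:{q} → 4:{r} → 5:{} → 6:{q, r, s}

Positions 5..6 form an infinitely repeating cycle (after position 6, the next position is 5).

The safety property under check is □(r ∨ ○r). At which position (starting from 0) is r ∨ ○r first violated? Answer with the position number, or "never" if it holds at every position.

r ∨ ○r holds at every position 0..6, and those are all the positions the trace ever visits, so the invariant □(r ∨ ○r) is never violated.

never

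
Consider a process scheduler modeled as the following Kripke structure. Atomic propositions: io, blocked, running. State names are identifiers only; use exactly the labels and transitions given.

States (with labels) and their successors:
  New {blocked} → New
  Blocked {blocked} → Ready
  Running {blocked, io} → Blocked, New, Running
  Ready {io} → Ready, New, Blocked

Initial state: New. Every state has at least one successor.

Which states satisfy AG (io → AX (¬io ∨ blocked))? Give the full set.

{New}

States satisfying io → AX (¬io ∨ blocked): {New, Blocked, Running}.
States satisfying AG (io → AX (¬io ∨ blocked)): {New}.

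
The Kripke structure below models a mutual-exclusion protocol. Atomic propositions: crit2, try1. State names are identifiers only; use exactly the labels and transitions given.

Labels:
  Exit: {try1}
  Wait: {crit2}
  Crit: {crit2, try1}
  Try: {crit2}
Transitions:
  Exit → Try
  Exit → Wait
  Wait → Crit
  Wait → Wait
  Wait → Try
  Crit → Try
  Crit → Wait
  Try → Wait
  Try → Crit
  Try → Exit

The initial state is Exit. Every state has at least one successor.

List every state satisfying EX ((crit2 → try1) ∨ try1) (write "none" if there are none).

States satisfying (crit2 → try1) ∨ try1: {Exit, Crit}.
States satisfying EX ((crit2 → try1) ∨ try1): {Wait, Try}.

{Wait, Try}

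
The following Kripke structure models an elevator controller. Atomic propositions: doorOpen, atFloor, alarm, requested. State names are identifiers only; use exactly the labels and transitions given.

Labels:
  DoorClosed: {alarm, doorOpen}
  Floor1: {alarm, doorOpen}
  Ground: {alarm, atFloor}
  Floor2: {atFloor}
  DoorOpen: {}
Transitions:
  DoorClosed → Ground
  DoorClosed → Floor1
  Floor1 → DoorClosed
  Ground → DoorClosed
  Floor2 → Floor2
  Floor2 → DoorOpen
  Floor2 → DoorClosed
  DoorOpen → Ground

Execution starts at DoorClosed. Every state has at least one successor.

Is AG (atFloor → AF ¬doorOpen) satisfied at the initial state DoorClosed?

States satisfying atFloor → AF ¬doorOpen: {DoorClosed, Floor1, Ground, Floor2, DoorOpen}.
States satisfying AG (atFloor → AF ¬doorOpen): {DoorClosed, Floor1, Ground, Floor2, DoorOpen}.
Every state reachable from DoorClosed satisfies atFloor → AF ¬doorOpen.
DoorClosed ∈ Sat(AG (atFloor → AF ¬doorOpen)).

Satisfied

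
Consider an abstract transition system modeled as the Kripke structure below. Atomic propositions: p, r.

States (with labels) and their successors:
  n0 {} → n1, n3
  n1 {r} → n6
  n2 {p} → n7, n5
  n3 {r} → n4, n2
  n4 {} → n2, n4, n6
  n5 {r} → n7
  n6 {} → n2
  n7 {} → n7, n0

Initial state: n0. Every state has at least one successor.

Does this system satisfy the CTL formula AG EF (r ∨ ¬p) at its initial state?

Holds

States satisfying EF (r ∨ ¬p): {n0, n1, n2, n3, n4, n5, n6, n7}.
States satisfying AG EF (r ∨ ¬p): {n0, n1, n2, n3, n4, n5, n6, n7}.
Every state reachable from n0 satisfies EF (r ∨ ¬p).
n0 ∈ Sat(AG EF (r ∨ ¬p)).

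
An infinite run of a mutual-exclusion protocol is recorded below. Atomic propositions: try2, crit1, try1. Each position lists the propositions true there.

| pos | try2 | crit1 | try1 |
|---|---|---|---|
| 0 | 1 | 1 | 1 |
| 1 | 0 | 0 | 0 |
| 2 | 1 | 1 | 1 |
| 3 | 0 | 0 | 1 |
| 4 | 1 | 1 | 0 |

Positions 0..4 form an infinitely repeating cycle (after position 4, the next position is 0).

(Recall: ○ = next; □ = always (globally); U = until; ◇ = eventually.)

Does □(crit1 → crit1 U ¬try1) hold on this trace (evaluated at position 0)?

No

crit1 → crit1 U ¬try1 must hold at every position from 0 onward. It fails at position 2, so □(crit1 → crit1 U ¬try1) is false.
Positions where crit1 holds: 0, 2, 4.
Check crit1 U ¬try1 at each: 0→ok, 2→fails, 4→ok.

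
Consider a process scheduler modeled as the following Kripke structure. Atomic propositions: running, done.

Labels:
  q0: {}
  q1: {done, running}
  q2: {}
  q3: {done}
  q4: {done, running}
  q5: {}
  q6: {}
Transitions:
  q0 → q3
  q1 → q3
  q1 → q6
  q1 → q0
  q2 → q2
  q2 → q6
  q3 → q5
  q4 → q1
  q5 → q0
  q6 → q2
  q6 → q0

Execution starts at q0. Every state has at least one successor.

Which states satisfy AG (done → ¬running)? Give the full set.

States satisfying done → ¬running: {q0, q2, q3, q5, q6}.
States satisfying AG (done → ¬running): {q0, q2, q3, q5, q6}.

{q0, q2, q3, q5, q6}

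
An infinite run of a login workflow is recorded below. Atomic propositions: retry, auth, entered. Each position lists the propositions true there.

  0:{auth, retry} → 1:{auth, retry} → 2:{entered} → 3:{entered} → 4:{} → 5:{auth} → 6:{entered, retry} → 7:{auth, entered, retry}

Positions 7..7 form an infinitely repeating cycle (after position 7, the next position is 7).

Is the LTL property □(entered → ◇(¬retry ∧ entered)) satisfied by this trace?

Violated

entered → ◇(¬retry ∧ entered) must hold at every position from 0 onward. It fails at position 6, so □(entered → ◇(¬retry ∧ entered)) is false.
Positions where entered holds: 2, 3, 6, 7.
Check ◇(¬retry ∧ entered) at each: 2→ok, 3→ok, 6→fails, 7→fails.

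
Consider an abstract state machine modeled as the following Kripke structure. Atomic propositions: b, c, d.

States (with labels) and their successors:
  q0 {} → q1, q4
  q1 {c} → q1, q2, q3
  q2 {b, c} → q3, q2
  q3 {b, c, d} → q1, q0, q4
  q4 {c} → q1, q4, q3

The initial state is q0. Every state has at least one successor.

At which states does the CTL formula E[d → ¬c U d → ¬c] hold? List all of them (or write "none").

{q0, q1, q2, q4}

States satisfying d → ¬c: {q0, q1, q2, q4}.
States satisfying E[d → ¬c U d → ¬c]: {q0, q1, q2, q4}.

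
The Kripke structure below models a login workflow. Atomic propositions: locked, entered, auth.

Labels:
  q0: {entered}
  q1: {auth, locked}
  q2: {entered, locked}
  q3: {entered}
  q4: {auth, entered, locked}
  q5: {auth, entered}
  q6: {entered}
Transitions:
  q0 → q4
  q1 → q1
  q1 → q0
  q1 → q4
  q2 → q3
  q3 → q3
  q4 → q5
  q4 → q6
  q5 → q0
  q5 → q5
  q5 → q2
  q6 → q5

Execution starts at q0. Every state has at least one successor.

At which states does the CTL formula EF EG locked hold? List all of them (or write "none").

{q1}

States satisfying EG locked: {q1}.
States satisfying EF EG locked: {q1}.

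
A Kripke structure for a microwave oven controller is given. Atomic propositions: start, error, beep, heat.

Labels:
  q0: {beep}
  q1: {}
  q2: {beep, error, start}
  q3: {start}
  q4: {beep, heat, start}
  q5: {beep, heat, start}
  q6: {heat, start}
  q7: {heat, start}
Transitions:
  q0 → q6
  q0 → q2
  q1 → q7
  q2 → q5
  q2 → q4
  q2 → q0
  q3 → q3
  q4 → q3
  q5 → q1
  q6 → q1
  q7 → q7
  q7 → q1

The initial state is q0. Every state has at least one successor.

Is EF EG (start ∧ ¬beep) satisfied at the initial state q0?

Yes

States satisfying EG (start ∧ ¬beep): {q3, q7}.
States satisfying EF EG (start ∧ ¬beep): {q0, q1, q2, q3, q4, q5, q6, q7}.
Some path from q0 reaches a state where EG (start ∧ ¬beep) holds.
q0 ∈ Sat(EF EG (start ∧ ¬beep)).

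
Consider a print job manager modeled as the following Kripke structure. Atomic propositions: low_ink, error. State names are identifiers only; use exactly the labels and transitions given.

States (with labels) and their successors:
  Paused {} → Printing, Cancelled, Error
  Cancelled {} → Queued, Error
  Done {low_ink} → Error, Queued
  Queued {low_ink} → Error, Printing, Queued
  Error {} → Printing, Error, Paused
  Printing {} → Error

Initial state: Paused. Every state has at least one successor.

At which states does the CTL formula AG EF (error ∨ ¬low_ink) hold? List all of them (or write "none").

States satisfying EF (error ∨ ¬low_ink): {Paused, Cancelled, Done, Queued, Error, Printing}.
States satisfying AG EF (error ∨ ¬low_ink): {Paused, Cancelled, Done, Queued, Error, Printing}.

{Paused, Cancelled, Done, Queued, Error, Printing}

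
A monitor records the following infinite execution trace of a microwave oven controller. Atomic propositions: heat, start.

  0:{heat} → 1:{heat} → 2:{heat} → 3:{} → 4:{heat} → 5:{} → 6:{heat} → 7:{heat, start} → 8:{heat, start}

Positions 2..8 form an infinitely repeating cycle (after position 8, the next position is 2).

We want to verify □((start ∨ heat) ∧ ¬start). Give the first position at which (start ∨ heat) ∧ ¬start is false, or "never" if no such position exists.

3

Check (start ∨ heat) ∧ ¬start at each position in order: 0 ✓, 1 ✓, 2 ✓.
At position 3 the labels are {}, so (start ∨ heat) ∧ ¬start is false there. This is the first violation.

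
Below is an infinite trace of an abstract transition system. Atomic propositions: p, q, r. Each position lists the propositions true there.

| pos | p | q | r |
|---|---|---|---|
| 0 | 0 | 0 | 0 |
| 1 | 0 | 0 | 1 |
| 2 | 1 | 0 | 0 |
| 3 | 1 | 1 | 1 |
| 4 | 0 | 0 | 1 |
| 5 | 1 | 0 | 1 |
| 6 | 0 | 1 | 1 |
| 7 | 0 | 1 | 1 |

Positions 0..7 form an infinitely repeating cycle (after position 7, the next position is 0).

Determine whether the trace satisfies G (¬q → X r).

¬q → X r must hold at every position from 0 onward. It fails at position 1, so G (¬q → X r) is false.
Positions where ¬q holds: 0, 1, 2, 4, 5.
Check X r at each: 0→ok, 1→fails, 2→ok, 4→ok, 5→ok.

Does not hold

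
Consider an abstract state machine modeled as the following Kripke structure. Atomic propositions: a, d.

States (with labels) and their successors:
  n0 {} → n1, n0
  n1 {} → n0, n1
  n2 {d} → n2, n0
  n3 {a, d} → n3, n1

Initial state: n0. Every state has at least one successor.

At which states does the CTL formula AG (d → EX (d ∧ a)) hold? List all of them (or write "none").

States satisfying d → EX (d ∧ a): {n0, n1, n3}.
States satisfying AG (d → EX (d ∧ a)): {n0, n1, n3}.

{n0, n1, n3}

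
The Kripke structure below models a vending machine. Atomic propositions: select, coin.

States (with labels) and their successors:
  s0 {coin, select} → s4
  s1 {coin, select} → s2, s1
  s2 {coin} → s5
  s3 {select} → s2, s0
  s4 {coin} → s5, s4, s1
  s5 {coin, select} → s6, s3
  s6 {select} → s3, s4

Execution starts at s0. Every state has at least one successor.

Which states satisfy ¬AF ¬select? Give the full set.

{s1}

States satisfying ¬select: {s2, s4}.
States satisfying AF ¬select: {s0, s2, s3, s4, s5, s6}.
States satisfying ¬AF ¬select: {s1}.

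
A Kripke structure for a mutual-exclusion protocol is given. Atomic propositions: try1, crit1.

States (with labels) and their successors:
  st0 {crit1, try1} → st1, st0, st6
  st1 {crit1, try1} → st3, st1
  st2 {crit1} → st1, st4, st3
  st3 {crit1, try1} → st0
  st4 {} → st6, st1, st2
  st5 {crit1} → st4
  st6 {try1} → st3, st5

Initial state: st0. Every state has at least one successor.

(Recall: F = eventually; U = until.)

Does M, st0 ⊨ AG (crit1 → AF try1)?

States satisfying crit1 → AF try1: {st0, st1, st3, st4, st6}.
States satisfying AG (crit1 → AF try1): ∅.
st2 is reachable from st0 and violates crit1 → AF try1, so AG fails at st0.
st0 ∉ Sat(AG (crit1 → AF try1)).

Violated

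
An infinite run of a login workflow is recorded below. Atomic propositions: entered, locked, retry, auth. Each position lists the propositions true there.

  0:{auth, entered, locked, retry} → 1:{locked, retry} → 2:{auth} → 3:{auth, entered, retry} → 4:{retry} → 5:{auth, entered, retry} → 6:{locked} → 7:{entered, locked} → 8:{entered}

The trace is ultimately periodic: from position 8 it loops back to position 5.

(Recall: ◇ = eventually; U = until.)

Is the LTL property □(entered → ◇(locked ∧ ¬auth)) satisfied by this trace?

Yes

entered → ◇(locked ∧ ¬auth) holds at every position 0..8, and those are all positions ever visited, so □(entered → ◇(locked ∧ ¬auth)) holds.
Positions where entered holds: 0, 3, 5, 7, 8.
Check ◇(locked ∧ ¬auth) at each: 0→ok, 3→ok, 5→ok, 7→ok, 8→ok.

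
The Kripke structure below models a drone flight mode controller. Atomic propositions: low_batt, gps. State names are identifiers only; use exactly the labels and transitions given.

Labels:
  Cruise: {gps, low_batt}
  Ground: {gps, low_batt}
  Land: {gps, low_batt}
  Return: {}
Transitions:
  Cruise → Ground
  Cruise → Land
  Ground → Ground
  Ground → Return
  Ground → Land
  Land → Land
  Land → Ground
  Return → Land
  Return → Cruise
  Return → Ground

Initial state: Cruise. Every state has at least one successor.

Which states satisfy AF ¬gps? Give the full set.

States satisfying ¬gps: {Return}.
States satisfying AF ¬gps: {Return}.

{Return}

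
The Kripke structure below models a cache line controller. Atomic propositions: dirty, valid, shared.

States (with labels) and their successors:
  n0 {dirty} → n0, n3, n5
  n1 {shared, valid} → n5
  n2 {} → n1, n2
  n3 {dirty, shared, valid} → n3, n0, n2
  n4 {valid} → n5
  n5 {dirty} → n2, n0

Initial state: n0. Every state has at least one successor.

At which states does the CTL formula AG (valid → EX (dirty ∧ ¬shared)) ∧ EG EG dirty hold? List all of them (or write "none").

States satisfying valid → EX (dirty ∧ ¬shared): {n0, n1, n2, n3, n4, n5}.
States satisfying AG (valid → EX (dirty ∧ ¬shared)): {n0, n1, n2, n3, n4, n5}.
States satisfying EG dirty: {n0, n3, n5}.
States satisfying EG EG dirty: {n0, n3, n5}.
States satisfying AG (valid → EX (dirty ∧ ¬shared)) ∧ EG EG dirty: {n0, n3, n5}.

{n0, n3, n5}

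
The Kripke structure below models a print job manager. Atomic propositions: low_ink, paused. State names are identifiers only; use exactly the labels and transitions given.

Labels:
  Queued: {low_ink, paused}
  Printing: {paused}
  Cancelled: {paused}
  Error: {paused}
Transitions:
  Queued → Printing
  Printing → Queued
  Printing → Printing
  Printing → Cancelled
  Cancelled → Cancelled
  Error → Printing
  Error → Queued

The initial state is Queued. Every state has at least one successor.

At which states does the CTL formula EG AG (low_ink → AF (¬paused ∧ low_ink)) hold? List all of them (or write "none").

{Cancelled}

States satisfying AG (low_ink → AF (¬paused ∧ low_ink)): {Cancelled}.
States satisfying EG AG (low_ink → AF (¬paused ∧ low_ink)): {Cancelled}.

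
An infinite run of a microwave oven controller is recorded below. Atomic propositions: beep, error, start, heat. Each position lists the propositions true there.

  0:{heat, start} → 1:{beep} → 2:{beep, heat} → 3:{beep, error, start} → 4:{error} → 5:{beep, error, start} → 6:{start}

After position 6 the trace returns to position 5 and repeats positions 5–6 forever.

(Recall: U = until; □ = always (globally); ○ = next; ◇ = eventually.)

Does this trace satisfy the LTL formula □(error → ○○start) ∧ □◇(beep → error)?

Holds

error → ○○start holds at every position 0..6, and those are all positions ever visited, so □(error → ○○start) holds.
Positions where error holds: 3, 4, 5.
Check ○○start at each: 3→ok, 4→ok, 5→ok.
◇(beep → error) holds at every position 0..6, and those are all positions ever visited, so □◇(beep → error) holds.
At position 0: □(error → ○○start) is true; □◇(beep → error) is true; so □(error → ○○start) ∧ □◇(beep → error) is true.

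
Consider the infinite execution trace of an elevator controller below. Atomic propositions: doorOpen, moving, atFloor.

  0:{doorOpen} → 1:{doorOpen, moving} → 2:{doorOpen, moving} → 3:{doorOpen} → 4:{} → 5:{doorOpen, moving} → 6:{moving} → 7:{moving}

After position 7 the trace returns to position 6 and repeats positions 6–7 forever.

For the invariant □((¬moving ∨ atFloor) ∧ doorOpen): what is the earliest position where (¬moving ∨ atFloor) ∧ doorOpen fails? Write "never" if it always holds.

1

Check (¬moving ∨ atFloor) ∧ doorOpen at each position in order: 0 ✓.
At position 1 the labels are {doorOpen, moving}, so (¬moving ∨ atFloor) ∧ doorOpen is false there. This is the first violation.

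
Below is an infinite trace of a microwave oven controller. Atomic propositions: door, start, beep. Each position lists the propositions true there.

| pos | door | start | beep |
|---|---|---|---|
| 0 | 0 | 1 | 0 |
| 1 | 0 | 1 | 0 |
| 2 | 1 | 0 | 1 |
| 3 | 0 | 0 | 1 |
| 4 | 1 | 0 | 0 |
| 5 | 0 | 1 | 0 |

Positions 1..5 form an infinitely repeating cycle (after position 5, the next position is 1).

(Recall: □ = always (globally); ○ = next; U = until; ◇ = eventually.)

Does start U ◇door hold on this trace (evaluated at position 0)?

Walking from position 0: ◇door first holds at position 0, and start holds at every earlier position along the way, so start U ◇door holds.

Satisfied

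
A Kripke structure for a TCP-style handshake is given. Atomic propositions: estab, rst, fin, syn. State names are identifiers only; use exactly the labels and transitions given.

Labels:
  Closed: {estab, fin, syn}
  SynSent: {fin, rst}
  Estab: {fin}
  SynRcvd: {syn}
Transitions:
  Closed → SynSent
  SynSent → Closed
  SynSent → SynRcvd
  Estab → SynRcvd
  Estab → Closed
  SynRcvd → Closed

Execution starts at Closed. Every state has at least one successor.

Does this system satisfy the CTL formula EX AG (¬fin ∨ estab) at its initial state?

States satisfying AG (¬fin ∨ estab): ∅.
States satisfying EX AG (¬fin ∨ estab): ∅.
No suitable path/successor from Closed witnesses the formula.
Closed ∉ Sat(EX AG (¬fin ∨ estab)).

No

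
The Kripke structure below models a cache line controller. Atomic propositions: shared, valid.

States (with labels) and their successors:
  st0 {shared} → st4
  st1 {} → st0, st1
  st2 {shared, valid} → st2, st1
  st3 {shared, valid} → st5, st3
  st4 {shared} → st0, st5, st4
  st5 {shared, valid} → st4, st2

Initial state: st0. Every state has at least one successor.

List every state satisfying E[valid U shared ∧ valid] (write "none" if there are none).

{st2, st3, st5}

States satisfying valid: {st2, st3, st5}.
States satisfying shared ∧ valid: {st2, st3, st5}.
States satisfying E[valid U shared ∧ valid]: {st2, st3, st5}.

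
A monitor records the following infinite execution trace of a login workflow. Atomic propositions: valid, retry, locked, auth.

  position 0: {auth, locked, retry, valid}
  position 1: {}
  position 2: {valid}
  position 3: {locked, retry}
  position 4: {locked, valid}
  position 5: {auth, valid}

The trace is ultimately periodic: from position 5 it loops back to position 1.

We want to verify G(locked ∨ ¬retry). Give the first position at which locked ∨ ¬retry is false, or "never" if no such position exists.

never

locked ∨ ¬retry holds at every position 0..5, and those are all the positions the trace ever visits, so the invariant G(locked ∨ ¬retry) is never violated.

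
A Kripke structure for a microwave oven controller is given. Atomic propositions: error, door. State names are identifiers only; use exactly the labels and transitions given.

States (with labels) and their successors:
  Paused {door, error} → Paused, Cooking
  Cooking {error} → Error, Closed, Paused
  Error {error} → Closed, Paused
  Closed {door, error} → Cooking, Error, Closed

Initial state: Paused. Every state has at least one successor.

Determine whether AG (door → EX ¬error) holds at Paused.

Does not hold

States satisfying door → EX ¬error: {Cooking, Error}.
States satisfying AG (door → EX ¬error): ∅.
Closed is reachable from Paused and violates door → EX ¬error, so AG fails at Paused.
Paused ∉ Sat(AG (door → EX ¬error)).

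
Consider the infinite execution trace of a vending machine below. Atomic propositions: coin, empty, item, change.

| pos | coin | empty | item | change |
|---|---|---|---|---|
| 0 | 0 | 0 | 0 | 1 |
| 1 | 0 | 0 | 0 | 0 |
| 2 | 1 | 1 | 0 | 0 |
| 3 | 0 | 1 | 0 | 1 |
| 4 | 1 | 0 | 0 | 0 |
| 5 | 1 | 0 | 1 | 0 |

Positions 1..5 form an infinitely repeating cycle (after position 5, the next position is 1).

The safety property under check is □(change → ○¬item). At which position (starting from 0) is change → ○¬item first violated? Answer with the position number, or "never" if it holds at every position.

change → ○¬item holds at every position 0..5, and those are all the positions the trace ever visits, so the invariant □(change → ○¬item) is never violated.

never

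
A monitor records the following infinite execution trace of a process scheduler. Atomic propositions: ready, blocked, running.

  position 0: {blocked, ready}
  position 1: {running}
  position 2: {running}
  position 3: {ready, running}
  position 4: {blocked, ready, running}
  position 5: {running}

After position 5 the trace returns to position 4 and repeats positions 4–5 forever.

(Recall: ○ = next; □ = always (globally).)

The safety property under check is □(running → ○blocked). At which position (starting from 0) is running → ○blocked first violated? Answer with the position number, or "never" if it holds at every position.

1

Check running → ○blocked at each position in order: 0 ✓.
At position 1 the labels are {running} and the next position 2 has {running}, so running → ○blocked is false there. This is the first violation.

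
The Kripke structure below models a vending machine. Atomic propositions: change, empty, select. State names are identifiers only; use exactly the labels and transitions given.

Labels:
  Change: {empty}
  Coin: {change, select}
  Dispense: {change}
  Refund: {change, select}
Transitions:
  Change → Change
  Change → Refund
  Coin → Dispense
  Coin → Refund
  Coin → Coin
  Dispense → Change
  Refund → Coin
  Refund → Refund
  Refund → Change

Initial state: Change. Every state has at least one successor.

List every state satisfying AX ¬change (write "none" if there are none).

States satisfying ¬change: {Change}.
States satisfying AX ¬change: {Dispense}.

{Dispense}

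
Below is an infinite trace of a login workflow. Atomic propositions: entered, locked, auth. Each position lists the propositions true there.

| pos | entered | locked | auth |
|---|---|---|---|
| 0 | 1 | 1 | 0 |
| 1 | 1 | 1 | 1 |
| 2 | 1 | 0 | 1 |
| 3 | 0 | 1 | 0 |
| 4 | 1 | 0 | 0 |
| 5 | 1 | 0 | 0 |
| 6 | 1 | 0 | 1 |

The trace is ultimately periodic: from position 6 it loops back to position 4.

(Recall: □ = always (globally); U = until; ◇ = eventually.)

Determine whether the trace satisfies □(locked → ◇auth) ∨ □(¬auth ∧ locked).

Satisfied

locked → ◇auth holds at every position 0..6, and those are all positions ever visited, so □(locked → ◇auth) holds.
Positions where locked holds: 0, 1, 3.
Check ◇auth at each: 0→ok, 1→ok, 3→ok.
¬auth ∧ locked must hold at every position from 0 onward. It fails at position 1, so □(¬auth ∧ locked) is false.
At position 0: □(locked → ◇auth) is true; □(¬auth ∧ locked) is false; so □(locked → ◇auth) ∨ □(¬auth ∧ locked) is true.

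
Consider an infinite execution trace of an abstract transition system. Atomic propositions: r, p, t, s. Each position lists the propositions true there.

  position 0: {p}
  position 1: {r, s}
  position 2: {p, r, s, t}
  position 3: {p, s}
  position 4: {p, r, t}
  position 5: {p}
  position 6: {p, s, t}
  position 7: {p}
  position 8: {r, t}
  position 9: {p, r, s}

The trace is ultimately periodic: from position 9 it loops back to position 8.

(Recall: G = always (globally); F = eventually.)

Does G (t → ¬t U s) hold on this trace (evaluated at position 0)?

Does not hold

t → ¬t U s must hold at every position from 0 onward. It fails at position 4, so G (t → ¬t U s) is false.
Positions where t holds: 2, 4, 6, 8.
Check ¬t U s at each: 2→ok, 4→fails, 6→ok, 8→fails.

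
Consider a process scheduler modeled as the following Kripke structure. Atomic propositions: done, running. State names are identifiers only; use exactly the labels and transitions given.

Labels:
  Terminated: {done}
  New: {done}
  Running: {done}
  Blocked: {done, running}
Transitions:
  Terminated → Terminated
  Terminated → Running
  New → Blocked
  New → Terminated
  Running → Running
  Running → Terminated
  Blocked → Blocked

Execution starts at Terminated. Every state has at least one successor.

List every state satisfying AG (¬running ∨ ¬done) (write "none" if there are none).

States satisfying ¬running ∨ ¬done: {Terminated, New, Running}.
States satisfying AG (¬running ∨ ¬done): {Terminated, Running}.

{Terminated, Running}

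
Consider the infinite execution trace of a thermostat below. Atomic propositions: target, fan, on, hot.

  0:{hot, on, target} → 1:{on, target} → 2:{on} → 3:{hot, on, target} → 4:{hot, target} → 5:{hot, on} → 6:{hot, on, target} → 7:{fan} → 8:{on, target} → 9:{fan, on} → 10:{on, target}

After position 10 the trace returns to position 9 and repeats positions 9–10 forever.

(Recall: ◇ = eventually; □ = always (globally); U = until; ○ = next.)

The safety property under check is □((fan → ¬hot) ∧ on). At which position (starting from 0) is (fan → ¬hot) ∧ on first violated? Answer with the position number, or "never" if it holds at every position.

Check (fan → ¬hot) ∧ on at each position in order: 0 ✓, 1 ✓, 2 ✓, 3 ✓.
At position 4 the labels are {hot, target}, so (fan → ¬hot) ∧ on is false there. This is the first violation.

4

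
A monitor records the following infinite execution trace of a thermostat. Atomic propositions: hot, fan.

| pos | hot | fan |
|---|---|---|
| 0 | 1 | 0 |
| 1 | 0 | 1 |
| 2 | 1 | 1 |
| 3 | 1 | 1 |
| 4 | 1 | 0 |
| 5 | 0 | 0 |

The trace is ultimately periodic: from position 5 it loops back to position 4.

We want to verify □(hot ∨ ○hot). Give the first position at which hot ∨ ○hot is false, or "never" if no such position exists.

hot ∨ ○hot holds at every position 0..5, and those are all the positions the trace ever visits, so the invariant □(hot ∨ ○hot) is never violated.

never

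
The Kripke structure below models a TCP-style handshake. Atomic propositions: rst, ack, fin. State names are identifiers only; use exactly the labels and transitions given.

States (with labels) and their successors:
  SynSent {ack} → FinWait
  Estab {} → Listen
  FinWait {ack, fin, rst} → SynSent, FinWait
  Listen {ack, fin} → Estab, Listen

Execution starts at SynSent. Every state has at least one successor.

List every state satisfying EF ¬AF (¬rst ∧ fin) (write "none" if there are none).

{SynSent, FinWait}

States satisfying ¬AF (¬rst ∧ fin): {SynSent, FinWait}.
States satisfying EF ¬AF (¬rst ∧ fin): {SynSent, FinWait}.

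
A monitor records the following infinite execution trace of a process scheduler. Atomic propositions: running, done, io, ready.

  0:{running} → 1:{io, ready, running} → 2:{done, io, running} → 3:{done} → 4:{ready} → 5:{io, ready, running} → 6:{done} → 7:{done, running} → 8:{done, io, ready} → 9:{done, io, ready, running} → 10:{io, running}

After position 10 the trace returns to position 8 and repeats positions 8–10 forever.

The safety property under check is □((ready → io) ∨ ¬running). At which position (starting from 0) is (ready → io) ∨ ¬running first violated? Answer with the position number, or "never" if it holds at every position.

(ready → io) ∨ ¬running holds at every position 0..10, and those are all the positions the trace ever visits, so the invariant □((ready → io) ∨ ¬running) is never violated.

never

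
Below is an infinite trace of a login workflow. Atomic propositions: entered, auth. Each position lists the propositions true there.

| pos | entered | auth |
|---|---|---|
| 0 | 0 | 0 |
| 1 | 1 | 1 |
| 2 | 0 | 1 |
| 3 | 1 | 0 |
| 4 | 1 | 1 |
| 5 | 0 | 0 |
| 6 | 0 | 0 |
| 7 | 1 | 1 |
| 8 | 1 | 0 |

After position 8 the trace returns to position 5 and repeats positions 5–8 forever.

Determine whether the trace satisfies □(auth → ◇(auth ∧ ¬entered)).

No

auth → ◇(auth ∧ ¬entered) must hold at every position from 0 onward. It fails at position 4, so □(auth → ◇(auth ∧ ¬entered)) is false.
Positions where auth holds: 1, 2, 4, 7.
Check ◇(auth ∧ ¬entered) at each: 1→ok, 2→ok, 4→fails, 7→fails.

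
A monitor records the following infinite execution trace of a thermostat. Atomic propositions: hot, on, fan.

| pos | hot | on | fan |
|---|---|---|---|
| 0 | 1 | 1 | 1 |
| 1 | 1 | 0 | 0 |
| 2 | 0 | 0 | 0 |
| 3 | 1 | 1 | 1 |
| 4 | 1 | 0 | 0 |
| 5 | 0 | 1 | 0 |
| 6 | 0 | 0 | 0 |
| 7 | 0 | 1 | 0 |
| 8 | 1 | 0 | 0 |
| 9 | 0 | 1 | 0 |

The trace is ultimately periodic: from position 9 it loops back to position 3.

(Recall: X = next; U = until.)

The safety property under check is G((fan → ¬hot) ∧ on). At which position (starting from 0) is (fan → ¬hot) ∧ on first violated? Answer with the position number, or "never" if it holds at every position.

At position 0 the labels are {fan, hot, on}, so (fan → ¬hot) ∧ on is false there. This is the first violation.

0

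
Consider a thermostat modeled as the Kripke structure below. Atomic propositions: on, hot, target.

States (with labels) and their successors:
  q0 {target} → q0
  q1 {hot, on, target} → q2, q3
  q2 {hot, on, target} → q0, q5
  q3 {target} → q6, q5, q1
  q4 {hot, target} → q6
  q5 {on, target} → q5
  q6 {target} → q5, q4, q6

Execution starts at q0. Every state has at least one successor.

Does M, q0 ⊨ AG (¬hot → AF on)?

States satisfying ¬hot → AF on: {q1, q2, q4, q5}.
States satisfying AG (¬hot → AF on): {q5}.
q0 is reachable from q0 and violates ¬hot → AF on, so AG fails at q0.
q0 ∉ Sat(AG (¬hot → AF on)).

Does not hold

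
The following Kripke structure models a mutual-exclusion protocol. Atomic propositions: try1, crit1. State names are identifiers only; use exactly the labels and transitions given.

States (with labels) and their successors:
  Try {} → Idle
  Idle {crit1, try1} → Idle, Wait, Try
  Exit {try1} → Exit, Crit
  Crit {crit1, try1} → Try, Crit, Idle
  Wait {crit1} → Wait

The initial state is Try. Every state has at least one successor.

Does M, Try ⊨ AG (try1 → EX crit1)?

States satisfying try1 → EX crit1: {Try, Idle, Exit, Crit, Wait}.
States satisfying AG (try1 → EX crit1): {Try, Idle, Exit, Crit, Wait}.
Every state reachable from Try satisfies try1 → EX crit1.
Try ∈ Sat(AG (try1 → EX crit1)).

Holds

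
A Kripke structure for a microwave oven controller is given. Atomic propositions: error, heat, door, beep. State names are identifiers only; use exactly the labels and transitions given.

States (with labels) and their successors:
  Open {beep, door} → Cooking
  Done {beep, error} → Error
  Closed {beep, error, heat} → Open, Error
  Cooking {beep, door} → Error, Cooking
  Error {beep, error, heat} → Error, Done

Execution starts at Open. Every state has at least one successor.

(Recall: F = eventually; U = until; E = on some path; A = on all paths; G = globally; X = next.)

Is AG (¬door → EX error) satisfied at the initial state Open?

States satisfying ¬door → EX error: {Open, Done, Closed, Cooking, Error}.
States satisfying AG (¬door → EX error): {Open, Done, Closed, Cooking, Error}.
Every state reachable from Open satisfies ¬door → EX error.
Open ∈ Sat(AG (¬door → EX error)).

Satisfied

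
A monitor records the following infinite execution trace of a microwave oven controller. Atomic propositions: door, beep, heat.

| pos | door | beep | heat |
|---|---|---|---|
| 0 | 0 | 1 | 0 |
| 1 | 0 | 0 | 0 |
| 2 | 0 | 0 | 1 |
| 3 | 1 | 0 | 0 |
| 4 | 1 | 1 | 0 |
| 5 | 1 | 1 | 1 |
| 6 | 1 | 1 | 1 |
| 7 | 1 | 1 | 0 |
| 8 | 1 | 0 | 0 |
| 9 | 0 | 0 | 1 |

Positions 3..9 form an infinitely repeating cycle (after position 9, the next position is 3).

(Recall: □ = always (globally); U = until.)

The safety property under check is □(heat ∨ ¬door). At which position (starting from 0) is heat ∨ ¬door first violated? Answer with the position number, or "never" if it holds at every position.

3

Check heat ∨ ¬door at each position in order: 0 ✓, 1 ✓, 2 ✓.
At position 3 the labels are {door}, so heat ∨ ¬door is false there. This is the first violation.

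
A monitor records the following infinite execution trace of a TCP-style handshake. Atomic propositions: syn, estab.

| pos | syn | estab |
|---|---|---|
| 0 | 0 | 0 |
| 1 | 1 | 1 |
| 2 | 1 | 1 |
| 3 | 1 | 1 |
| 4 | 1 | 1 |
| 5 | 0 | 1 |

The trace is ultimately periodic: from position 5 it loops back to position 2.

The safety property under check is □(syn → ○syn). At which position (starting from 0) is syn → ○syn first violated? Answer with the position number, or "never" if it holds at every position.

Check syn → ○syn at each position in order: 0 ✓, 1 ✓, 2 ✓, 3 ✓.
At position 4 the labels are {estab, syn} and the next position 5 has {estab}, so syn → ○syn is false there. This is the first violation.

4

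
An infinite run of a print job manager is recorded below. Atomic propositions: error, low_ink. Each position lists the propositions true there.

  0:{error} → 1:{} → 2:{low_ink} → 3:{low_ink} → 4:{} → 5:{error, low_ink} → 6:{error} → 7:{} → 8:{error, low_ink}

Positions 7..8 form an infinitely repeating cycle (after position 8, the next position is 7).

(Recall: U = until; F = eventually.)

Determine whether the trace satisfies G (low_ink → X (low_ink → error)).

Does not hold

low_ink → X (low_ink → error) must hold at every position from 0 onward. It fails at position 2, so G (low_ink → X (low_ink → error)) is false.
Positions where low_ink holds: 2, 3, 5, 8.
Check X (low_ink → error) at each: 2→fails, 3→ok, 5→ok, 8→ok.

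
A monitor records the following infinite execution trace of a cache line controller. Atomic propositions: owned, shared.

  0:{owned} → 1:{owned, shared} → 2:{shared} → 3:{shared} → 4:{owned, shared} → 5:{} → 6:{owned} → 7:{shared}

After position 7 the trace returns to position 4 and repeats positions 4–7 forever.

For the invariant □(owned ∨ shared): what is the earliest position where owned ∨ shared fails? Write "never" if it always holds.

5

Check owned ∨ shared at each position in order: 0 ✓, 1 ✓, 2 ✓, 3 ✓, 4 ✓.
At position 5 the labels are {}, so owned ∨ shared is false there. This is the first violation.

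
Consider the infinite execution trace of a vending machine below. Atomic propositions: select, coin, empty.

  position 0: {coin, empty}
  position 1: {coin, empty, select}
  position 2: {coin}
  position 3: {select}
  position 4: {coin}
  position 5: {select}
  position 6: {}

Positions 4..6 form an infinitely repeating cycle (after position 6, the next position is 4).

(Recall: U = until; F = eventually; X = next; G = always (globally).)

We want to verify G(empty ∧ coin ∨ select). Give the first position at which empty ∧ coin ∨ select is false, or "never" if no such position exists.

2

Check empty ∧ coin ∨ select at each position in order: 0 ✓, 1 ✓.
At position 2 the labels are {coin}, so empty ∧ coin ∨ select is false there. This is the first violation.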